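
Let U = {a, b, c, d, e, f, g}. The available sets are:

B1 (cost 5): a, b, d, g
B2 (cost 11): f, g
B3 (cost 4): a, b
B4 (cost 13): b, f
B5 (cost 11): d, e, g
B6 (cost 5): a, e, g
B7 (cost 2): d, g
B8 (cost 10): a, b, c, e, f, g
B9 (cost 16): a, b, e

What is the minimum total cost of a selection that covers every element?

12

B7, B8 cover every element at cost 2 + 10 = 12.
Any cover uses at least 2 sets; among all covering selections none totals below 12.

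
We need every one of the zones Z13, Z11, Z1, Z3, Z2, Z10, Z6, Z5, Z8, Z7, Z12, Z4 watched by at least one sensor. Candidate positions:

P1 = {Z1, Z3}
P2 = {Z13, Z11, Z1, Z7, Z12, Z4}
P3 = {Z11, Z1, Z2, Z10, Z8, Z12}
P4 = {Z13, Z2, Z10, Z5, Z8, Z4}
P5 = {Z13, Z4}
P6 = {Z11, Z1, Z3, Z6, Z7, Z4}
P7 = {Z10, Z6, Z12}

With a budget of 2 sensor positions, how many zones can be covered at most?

11

Choosing P4, P6 covers {Z13, Z11, Z1, Z3, Z2, Z10, Z6, Z5, Z8, Z7, Z4} — 11 zones.
No choice of 2 sensor positions does better; here Z12 is left uncovered.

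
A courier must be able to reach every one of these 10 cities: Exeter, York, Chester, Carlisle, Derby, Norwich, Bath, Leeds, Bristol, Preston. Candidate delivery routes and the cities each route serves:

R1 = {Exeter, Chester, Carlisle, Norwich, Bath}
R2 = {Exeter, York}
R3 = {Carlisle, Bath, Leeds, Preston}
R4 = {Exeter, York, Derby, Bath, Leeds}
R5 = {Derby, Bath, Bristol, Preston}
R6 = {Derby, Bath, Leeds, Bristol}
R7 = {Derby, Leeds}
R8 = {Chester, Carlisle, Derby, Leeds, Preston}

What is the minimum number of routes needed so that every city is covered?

3

R1, R4, R5 together cover {Exeter, York, Chester, Carlisle, Derby, Norwich, Bath, Leeds, Bristol, Preston} — every city.
No 2 of the 8 routes cover everything (all 28 pairs fall short), so 3 is minimum.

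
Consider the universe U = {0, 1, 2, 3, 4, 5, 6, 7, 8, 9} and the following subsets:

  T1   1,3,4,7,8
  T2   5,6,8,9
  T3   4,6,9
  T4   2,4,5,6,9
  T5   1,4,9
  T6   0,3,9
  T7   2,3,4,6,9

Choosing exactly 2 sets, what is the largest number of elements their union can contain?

Choosing T1, T4 covers {1, 2, 3, 4, 5, 6, 7, 8, 9} — 9 elements.
No choice of 2 sets does better; here 0 is left uncovered.

9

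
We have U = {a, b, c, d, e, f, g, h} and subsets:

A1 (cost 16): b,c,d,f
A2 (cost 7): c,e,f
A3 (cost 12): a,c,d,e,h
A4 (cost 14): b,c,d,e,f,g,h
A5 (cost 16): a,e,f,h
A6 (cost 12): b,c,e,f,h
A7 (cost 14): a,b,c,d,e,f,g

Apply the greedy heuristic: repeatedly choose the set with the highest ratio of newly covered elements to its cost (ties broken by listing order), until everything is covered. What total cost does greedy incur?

26

Pick 1: A4 adds 7 new (b, c, d, e, f, g, h) at cost 14 (ratio 7/14).
Pick 2: A3 adds 1 new (a) at cost 12 (ratio 1/12).
Greedy total cost: 14 + 12 = 26.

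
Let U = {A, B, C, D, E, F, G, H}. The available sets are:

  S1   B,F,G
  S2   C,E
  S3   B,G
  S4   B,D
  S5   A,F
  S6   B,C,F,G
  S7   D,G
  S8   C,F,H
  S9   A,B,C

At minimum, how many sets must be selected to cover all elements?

4

S2, S7, S8, S9 together cover {A, B, C, D, E, F, G, H} — every element.
No 3 of the 9 sets cover everything (all 84 triples fall short), so 4 is minimum.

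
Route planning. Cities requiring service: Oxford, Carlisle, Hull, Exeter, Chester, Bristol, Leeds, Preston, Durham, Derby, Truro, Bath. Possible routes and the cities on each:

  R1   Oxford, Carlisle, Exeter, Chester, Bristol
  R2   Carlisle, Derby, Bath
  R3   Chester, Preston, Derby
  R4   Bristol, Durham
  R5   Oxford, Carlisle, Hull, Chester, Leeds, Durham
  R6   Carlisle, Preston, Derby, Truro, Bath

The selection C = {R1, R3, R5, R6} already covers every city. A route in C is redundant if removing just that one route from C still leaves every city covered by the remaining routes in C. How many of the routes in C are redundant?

1

Drop R1: Exeter, Bristol uncovered — not redundant.
Drop R3: the rest still cover every city — redundant.
Drop R5: Hull, Leeds, Durham uncovered — not redundant.
Drop R6: Truro, Bath uncovered — not redundant.
1 redundant: R3.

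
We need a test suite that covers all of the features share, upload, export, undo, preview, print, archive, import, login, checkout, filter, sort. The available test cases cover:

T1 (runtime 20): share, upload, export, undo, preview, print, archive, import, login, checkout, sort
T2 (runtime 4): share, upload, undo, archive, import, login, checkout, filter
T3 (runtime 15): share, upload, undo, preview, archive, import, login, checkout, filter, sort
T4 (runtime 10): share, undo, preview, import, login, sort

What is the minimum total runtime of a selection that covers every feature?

T1, T2 cover every feature at runtime 20 + 4 = 24.
Any cover uses at least 2 test cases; among all covering selections none totals below 24.

24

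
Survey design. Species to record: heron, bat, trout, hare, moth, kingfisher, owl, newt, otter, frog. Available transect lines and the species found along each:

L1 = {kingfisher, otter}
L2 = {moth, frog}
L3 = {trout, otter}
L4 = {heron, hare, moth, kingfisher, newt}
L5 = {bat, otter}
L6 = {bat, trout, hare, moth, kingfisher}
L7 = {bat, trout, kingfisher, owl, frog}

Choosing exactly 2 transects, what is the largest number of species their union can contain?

Choosing L4, L7 covers {heron, bat, trout, hare, moth, kingfisher, owl, newt, frog} — 9 species.
No choice of 2 transects does better; here otter is left uncovered.

9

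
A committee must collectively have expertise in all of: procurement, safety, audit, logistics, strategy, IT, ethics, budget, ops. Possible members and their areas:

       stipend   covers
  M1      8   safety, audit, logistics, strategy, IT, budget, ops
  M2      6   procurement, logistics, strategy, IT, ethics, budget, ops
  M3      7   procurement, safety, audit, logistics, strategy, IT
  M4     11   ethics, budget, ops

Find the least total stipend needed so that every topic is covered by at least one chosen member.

13

M2, M3 cover every topic at stipend 6 + 7 = 13.
Any cover uses at least 2 members; among all covering selections none totals below 13.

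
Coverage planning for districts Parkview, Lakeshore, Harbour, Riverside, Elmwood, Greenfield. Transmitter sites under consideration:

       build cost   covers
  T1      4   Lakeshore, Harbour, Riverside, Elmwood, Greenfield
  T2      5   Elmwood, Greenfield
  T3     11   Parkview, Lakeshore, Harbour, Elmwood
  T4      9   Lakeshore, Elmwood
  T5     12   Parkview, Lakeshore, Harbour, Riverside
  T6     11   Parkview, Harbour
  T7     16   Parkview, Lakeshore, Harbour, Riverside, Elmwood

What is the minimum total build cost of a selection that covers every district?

15

T1, T3 cover every district at build cost 4 + 11 = 15.
Any cover uses at least 2 transmitter sites; among all covering selections none totals below 15.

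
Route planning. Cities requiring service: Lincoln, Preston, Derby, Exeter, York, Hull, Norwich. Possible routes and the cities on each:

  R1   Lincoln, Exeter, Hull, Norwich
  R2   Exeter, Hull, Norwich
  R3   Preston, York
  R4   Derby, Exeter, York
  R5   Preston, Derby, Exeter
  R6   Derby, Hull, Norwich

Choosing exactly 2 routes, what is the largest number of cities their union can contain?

Choosing R1, R3 covers {Lincoln, Preston, Exeter, York, Hull, Norwich} — 6 cities.
No choice of 2 routes does better; here Derby is left uncovered.

6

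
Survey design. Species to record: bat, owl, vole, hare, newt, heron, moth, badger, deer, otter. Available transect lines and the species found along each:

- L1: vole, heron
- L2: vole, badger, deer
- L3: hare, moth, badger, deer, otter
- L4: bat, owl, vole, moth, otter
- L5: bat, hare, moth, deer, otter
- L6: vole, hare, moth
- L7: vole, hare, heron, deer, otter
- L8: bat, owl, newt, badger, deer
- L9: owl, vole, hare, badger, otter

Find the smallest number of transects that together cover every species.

L1, L3, L8 together cover {bat, owl, vole, hare, newt, heron, moth, badger, deer, otter} — every species.
No 2 of the 9 transects cover everything (all 36 pairs fall short), so 3 is minimum.

3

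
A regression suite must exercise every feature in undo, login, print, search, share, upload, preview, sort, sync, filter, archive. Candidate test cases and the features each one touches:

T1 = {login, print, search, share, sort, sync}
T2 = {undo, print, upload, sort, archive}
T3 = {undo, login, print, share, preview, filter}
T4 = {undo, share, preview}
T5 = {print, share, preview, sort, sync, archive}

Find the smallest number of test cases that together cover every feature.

3

T1, T2, T3 together cover {undo, login, print, search, share, upload, preview, sort, sync, filter, archive} — every feature.
No 2 of the 5 test cases cover everything (all 10 pairs fall short), so 3 is minimum.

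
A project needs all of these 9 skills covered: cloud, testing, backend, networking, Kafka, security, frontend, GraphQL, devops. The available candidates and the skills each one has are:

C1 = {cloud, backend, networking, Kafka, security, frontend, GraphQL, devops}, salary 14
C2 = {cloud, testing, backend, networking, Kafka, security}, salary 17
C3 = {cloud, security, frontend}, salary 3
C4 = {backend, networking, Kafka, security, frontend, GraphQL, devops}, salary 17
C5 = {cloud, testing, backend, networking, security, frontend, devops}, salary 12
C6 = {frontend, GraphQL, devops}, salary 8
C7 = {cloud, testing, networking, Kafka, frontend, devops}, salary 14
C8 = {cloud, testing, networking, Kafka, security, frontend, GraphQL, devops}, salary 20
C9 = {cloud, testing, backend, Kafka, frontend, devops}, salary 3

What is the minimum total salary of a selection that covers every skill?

C1, C9 cover every skill at salary 14 + 3 = 17.
Any cover uses at least 2 candidates; among all covering selections none totals below 17.
Greedy by coverage-per-salary would pick C9, C3, C1 for 20 — worse than the optimum 17.

17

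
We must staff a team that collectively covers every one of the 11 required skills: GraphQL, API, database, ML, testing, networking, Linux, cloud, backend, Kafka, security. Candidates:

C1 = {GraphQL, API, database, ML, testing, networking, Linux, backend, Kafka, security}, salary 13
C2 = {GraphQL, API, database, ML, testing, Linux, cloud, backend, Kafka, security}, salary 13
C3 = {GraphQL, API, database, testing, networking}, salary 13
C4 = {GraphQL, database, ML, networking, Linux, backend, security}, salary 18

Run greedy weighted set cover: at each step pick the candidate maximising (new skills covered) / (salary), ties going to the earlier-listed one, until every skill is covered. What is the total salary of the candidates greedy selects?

26

Pick 1: C1 adds 10 new (GraphQL, API, database, ML, testing, networking, Linux, backend, Kafka, security) at salary 13 (ratio 10/13).
Pick 2: C2 adds 1 new (cloud) at salary 13 (ratio 1/13).
Greedy total salary: 13 + 13 = 26.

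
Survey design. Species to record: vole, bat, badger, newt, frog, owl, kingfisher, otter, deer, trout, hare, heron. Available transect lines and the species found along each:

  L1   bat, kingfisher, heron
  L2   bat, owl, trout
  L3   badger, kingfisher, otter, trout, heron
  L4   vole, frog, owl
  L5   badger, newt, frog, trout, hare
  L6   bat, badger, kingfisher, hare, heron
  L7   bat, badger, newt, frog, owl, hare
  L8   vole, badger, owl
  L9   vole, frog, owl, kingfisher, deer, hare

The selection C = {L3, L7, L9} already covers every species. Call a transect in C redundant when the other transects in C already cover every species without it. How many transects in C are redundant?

0

Drop L3: otter, trout, heron uncovered — not redundant.
Drop L7: bat, newt uncovered — not redundant.
Drop L9: vole, deer uncovered — not redundant.
None of the transects in C is redundant.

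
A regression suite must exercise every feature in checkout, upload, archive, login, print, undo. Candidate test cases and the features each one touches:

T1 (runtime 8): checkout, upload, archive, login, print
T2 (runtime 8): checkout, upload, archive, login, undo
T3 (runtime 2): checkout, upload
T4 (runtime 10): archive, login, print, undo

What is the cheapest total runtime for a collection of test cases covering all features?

12

T3, T4 cover every feature at runtime 2 + 10 = 12.
Any cover uses at least 2 test cases; among all covering selections none totals below 12.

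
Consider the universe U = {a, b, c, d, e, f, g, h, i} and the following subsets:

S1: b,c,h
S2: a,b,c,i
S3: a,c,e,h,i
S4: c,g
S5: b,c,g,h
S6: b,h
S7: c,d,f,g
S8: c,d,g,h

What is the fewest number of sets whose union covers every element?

S1, S3, S7 together cover {a, b, c, d, e, f, g, h, i} — every element.
No 2 of the 8 sets cover everything (all 28 pairs fall short), so 3 is minimum.

3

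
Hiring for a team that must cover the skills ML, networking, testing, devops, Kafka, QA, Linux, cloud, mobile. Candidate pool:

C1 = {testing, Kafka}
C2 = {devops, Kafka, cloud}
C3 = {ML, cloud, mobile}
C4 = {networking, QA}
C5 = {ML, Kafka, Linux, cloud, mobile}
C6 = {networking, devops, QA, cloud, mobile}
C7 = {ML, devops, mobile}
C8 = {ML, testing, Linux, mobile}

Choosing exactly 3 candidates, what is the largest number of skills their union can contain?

Choosing C1, C5, C6 covers {ML, networking, testing, devops, Kafka, QA, Linux, cloud, mobile} — 9 skills.
That is all 9 skills.

9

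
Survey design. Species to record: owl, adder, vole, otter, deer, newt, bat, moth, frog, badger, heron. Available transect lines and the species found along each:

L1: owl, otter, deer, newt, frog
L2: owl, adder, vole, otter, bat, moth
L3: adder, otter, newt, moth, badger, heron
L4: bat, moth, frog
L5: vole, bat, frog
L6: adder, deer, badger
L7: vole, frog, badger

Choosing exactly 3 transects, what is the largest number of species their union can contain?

11

Choosing L1, L2, L3 covers {owl, adder, vole, otter, deer, newt, bat, moth, frog, badger, heron} — 11 species.
That is all 11 species.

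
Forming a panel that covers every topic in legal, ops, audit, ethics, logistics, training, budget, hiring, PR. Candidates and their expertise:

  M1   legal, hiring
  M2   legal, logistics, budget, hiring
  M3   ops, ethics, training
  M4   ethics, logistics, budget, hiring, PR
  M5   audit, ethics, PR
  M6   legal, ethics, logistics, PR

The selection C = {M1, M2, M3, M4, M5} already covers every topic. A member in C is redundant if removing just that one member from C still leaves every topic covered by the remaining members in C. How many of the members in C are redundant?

Drop M1: the rest still cover every topic — redundant.
Drop M2: the rest still cover every topic — redundant.
Drop M3: ops, training uncovered — not redundant.
Drop M4: the rest still cover every topic — redundant.
Drop M5: audit uncovered — not redundant.
3 redundant: M1, M2, M4.

3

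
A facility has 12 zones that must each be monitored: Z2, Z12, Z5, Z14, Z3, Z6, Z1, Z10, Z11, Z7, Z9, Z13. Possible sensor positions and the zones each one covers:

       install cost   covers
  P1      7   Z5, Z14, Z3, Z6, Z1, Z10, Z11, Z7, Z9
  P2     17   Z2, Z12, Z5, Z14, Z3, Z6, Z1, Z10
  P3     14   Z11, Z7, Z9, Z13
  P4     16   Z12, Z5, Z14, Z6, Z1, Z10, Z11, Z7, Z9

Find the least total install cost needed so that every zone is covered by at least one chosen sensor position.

31

P2, P3 cover every zone at install cost 17 + 14 = 31.
Any cover uses at least 2 sensor positions; among all covering selections none totals below 31.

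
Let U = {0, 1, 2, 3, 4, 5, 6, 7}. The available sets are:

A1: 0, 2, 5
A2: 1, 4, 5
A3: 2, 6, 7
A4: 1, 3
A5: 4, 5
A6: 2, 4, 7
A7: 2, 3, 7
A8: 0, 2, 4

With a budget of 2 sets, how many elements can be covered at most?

Choosing A2, A3 covers {1, 2, 4, 5, 6, 7} — 6 elements.
No choice of 2 sets does better; here 0, 3 are left uncovered.

6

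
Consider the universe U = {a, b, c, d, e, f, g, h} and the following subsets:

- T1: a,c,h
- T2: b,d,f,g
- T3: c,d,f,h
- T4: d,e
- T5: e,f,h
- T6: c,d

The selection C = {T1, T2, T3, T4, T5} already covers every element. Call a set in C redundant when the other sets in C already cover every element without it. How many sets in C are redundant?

Drop T1: a uncovered — not redundant.
Drop T2: b, g uncovered — not redundant.
Drop T3: the rest still cover every element — redundant.
Drop T4: the rest still cover every element — redundant.
Drop T5: the rest still cover every element — redundant.
3 redundant: T3, T4, T5.

3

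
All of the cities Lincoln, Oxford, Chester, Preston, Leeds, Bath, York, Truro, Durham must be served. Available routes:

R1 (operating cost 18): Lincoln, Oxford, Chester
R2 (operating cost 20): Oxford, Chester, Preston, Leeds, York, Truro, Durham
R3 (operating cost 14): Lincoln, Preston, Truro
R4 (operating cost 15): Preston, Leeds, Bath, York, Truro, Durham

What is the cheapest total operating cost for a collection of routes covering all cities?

R1, R4 cover every city at operating cost 18 + 15 = 33.
Any cover uses at least 2 routes; among all covering selections none totals below 33.

33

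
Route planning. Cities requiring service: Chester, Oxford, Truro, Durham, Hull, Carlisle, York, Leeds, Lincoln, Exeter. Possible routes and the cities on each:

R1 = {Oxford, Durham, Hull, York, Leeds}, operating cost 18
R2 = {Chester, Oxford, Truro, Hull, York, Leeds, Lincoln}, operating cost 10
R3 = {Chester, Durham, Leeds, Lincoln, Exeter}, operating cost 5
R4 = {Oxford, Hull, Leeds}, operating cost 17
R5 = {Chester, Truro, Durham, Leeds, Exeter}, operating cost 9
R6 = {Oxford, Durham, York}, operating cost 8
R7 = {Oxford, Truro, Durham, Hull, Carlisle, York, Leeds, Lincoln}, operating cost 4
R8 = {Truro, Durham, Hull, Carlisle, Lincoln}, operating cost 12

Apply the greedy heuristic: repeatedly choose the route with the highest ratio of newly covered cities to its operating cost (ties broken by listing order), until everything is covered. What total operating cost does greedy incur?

Pick 1: R7 adds 8 new (Oxford, Truro, Durham, Hull, Carlisle, York, Leeds, Lincoln) at operating cost 4 (ratio 8/4).
Pick 2: R3 adds 2 new (Chester, Exeter) at operating cost 5 (ratio 2/5).
Greedy total operating cost: 4 + 5 = 9.

9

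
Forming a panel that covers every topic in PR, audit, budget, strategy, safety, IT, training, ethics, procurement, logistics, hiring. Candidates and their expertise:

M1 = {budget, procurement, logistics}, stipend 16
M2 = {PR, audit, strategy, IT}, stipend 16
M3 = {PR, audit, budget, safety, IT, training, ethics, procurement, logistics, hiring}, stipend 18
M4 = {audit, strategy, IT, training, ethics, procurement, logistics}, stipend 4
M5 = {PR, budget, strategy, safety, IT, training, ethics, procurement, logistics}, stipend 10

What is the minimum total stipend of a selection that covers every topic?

M3, M4 cover every topic at stipend 18 + 4 = 22.
Any cover uses at least 2 members; among all covering selections none totals below 22.
Greedy by coverage-per-stipend would pick M4, M5, M3 for 32 — worse than the optimum 22.

22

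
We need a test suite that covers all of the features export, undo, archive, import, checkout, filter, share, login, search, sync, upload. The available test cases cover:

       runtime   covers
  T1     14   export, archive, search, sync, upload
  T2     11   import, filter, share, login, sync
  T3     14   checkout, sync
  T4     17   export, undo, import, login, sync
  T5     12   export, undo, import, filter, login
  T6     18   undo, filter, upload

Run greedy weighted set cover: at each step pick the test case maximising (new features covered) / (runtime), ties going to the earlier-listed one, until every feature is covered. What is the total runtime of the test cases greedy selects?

51

Pick 1: T2 adds 5 new (import, filter, share, login, sync) at runtime 11 (ratio 5/11).
Pick 2: T1 adds 4 new (export, archive, search, upload) at runtime 14 (ratio 4/14).
Pick 3: T5 adds 1 new (undo) at runtime 12 (ratio 1/12).
Pick 4: T3 adds 1 new (checkout) at runtime 14 (ratio 1/14).
Greedy total runtime: 11 + 14 + 12 + 14 = 51.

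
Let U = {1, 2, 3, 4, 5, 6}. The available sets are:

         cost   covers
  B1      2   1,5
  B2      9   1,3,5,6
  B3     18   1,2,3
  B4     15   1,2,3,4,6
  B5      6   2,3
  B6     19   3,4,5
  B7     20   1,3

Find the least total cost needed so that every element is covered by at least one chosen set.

17

B1, B4 cover every element at cost 2 + 15 = 17.
Any cover uses at least 2 sets; among all covering selections none totals below 17.
Greedy by coverage-per-cost would pick B1, B5, B4 for 23 — worse than the optimum 17.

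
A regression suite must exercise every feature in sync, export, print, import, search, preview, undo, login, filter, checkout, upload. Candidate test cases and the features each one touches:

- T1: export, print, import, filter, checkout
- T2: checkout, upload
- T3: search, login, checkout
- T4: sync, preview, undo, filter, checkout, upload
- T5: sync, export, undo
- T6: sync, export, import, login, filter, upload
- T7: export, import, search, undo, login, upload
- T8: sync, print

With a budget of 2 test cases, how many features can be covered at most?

Choosing T4, T7 covers {sync, export, import, search, preview, undo, login, filter, checkout, upload} — 10 features.
No choice of 2 test cases does better; here print is left uncovered.

10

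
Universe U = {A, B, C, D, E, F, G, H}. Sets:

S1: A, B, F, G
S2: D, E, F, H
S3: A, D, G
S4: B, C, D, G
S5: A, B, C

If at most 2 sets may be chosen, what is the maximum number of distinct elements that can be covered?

7

Choosing S1, S2 covers {A, B, D, E, F, G, H} — 7 elements.
No choice of 2 sets does better; here C is left uncovered.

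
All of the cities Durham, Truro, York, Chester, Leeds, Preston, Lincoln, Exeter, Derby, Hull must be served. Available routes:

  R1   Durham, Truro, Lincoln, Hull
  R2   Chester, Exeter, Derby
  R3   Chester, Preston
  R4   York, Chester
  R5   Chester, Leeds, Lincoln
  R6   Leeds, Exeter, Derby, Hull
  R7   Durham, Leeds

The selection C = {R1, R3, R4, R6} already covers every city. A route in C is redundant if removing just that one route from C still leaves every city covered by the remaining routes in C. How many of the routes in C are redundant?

Drop R1: Durham, Truro, Lincoln uncovered — not redundant.
Drop R3: Preston uncovered — not redundant.
Drop R4: York uncovered — not redundant.
Drop R6: Leeds, Exeter, Derby uncovered — not redundant.
None of the routes in C is redundant.

0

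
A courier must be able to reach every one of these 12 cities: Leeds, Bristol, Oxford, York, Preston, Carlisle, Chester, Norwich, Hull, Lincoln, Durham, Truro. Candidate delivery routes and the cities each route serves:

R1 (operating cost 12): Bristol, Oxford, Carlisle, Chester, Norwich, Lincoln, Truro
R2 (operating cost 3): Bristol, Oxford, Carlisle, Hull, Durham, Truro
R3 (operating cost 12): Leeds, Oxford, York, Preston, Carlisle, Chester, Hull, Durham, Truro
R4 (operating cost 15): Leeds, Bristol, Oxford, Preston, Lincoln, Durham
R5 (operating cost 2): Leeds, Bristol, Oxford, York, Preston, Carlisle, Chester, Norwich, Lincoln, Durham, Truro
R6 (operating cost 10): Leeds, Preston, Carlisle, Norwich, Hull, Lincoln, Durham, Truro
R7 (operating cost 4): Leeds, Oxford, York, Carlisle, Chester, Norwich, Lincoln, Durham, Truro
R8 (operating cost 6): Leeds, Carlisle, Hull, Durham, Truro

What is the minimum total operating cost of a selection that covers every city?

5

R2, R5 cover every city at operating cost 3 + 2 = 5.
Any cover uses at least 2 routes; among all covering selections none totals below 5.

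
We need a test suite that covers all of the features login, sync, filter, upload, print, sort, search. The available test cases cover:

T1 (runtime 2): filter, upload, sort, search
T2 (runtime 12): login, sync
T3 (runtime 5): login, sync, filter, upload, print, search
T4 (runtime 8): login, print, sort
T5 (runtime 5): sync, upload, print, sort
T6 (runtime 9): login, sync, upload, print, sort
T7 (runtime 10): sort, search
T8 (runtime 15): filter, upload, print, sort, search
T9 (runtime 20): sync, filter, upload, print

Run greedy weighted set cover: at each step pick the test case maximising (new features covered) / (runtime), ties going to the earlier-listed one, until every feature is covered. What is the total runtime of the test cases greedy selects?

Pick 1: T1 adds 4 new (filter, upload, sort, search) at runtime 2 (ratio 4/2).
Pick 2: T3 adds 3 new (login, sync, print) at runtime 5 (ratio 3/5).
Greedy total runtime: 2 + 5 = 7.

7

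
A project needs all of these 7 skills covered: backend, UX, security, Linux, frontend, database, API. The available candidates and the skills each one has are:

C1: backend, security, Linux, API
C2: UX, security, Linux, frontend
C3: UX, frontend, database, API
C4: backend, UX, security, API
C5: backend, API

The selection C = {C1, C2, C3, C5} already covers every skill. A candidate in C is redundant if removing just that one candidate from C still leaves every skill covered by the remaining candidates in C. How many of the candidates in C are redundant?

Drop C1: the rest still cover every skill — redundant.
Drop C2: the rest still cover every skill — redundant.
Drop C3: database uncovered — not redundant.
Drop C5: the rest still cover every skill — redundant.
3 redundant: C1, C2, C5.

3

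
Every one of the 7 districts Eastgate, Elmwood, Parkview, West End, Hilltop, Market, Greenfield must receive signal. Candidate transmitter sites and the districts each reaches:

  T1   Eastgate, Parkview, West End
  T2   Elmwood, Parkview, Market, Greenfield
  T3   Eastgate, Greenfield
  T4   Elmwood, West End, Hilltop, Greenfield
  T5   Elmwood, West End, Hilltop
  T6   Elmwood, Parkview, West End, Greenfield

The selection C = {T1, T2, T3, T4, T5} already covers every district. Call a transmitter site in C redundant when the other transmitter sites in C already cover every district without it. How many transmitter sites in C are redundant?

4

Drop T1: the rest still cover every district — redundant.
Drop T2: Market uncovered — not redundant.
Drop T3: the rest still cover every district — redundant.
Drop T4: the rest still cover every district — redundant.
Drop T5: the rest still cover every district — redundant.
4 redundant: T1, T3, T4, T5.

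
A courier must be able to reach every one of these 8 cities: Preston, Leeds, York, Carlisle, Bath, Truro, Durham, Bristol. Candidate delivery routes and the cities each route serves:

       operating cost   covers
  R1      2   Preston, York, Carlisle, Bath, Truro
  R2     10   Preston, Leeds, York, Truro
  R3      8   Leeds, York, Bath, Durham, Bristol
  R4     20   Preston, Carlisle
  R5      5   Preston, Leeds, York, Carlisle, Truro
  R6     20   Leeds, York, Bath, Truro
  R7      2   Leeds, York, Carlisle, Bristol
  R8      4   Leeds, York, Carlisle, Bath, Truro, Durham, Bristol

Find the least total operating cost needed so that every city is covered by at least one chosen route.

R1, R8 cover every city at operating cost 2 + 4 = 6.
Any cover uses at least 2 routes; among all covering selections none totals below 6.
Greedy by coverage-per-operating cost would pick R1, R7, R8 for 8 — worse than the optimum 6.

6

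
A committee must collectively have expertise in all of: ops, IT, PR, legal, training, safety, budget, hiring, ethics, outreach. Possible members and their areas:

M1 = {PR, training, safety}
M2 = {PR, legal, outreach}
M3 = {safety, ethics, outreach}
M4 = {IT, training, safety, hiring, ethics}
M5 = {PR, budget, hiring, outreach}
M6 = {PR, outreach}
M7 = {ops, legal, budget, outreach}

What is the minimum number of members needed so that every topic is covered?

3

M1, M4, M7 together cover {ops, IT, PR, legal, training, safety, budget, hiring, ethics, outreach} — every topic.
No 2 of the 7 members cover everything (all 21 pairs fall short), so 3 is minimum.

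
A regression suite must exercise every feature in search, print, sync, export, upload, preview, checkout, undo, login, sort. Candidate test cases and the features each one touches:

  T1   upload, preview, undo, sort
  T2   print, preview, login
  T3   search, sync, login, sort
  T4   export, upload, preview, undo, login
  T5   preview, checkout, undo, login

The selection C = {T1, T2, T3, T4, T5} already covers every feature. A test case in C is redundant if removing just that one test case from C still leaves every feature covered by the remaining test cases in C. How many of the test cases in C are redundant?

Drop T1: the rest still cover every feature — redundant.
Drop T2: print uncovered — not redundant.
Drop T3: search, sync uncovered — not redundant.
Drop T4: export uncovered — not redundant.
Drop T5: checkout uncovered — not redundant.
1 redundant: T1.

1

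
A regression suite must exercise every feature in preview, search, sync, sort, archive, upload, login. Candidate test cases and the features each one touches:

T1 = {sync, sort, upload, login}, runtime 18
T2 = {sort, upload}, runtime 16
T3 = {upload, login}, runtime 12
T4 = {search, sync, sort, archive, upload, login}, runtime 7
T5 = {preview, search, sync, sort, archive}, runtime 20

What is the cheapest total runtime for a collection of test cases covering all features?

27

T4, T5 cover every feature at runtime 7 + 20 = 27.
Any cover uses at least 2 test cases; among all covering selections none totals below 27.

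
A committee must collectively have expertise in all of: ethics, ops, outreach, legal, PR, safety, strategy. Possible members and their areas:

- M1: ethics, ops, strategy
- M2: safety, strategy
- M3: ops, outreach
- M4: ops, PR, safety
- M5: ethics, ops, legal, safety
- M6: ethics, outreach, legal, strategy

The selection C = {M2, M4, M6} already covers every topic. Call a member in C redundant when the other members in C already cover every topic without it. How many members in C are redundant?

Drop M2: the rest still cover every topic — redundant.
Drop M4: ops, PR uncovered — not redundant.
Drop M6: ethics, outreach, legal uncovered — not redundant.
1 redundant: M2.

1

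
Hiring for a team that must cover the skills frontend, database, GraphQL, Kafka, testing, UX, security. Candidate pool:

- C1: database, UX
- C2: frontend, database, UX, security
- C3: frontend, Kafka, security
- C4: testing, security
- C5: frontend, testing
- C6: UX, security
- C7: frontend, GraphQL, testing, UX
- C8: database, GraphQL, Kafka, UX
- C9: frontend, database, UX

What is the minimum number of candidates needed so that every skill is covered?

C1, C3, C7 together cover {frontend, database, GraphQL, Kafka, testing, UX, security} — every skill.
No 2 of the 9 candidates cover everything (all 36 pairs fall short), so 3 is minimum.

3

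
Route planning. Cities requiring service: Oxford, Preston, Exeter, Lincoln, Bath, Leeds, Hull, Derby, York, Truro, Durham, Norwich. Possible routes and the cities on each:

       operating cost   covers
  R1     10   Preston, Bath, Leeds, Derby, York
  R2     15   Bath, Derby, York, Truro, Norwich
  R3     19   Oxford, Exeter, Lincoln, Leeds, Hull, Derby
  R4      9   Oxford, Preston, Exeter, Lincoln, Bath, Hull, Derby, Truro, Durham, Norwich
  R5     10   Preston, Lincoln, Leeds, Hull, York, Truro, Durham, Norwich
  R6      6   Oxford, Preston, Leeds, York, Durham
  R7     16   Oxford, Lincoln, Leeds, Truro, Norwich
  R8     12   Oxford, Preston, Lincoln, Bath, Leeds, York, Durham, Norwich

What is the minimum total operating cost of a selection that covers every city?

15

R4, R6 cover every city at operating cost 9 + 6 = 15.
Any cover uses at least 2 routes; among all covering selections none totals below 15.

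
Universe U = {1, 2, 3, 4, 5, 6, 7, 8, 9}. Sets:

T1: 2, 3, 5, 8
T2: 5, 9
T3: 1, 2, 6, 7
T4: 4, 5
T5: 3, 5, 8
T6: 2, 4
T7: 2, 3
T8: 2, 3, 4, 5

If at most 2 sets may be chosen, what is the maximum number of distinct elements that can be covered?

7

Choosing T1, T3 covers {1, 2, 3, 5, 6, 7, 8} — 7 elements.
No choice of 2 sets does better; here 4, 9 are left uncovered.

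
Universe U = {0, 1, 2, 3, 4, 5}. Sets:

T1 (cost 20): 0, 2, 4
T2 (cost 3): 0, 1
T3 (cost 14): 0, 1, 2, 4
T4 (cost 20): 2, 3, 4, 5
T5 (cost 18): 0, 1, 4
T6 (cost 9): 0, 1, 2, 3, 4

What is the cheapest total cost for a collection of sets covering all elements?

T2, T4 cover every element at cost 3 + 20 = 23.
Any cover uses at least 2 sets; among all covering selections none totals below 23.
Greedy by coverage-per-cost would pick T2, T6, T4 for 32 — worse than the optimum 23.

23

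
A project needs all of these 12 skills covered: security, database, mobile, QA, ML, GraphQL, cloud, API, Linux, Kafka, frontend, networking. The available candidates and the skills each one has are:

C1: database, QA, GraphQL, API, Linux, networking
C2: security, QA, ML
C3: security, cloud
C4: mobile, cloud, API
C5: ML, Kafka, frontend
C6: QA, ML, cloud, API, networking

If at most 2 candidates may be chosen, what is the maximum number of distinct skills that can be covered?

9

Choosing C1, C5 covers {database, QA, ML, GraphQL, API, Linux, Kafka, frontend, networking} — 9 skills.
No choice of 2 candidates does better; here security, mobile, cloud are left uncovered.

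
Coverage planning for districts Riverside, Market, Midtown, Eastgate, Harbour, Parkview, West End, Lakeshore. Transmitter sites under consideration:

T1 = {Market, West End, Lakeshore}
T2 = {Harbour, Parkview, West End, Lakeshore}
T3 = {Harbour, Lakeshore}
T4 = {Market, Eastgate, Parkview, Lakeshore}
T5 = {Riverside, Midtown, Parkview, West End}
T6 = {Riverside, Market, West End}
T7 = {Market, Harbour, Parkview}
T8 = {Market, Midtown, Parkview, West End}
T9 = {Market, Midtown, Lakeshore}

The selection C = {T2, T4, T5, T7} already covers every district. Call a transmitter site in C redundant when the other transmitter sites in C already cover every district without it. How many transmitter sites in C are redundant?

2

Drop T2: the rest still cover every district — redundant.
Drop T4: Eastgate uncovered — not redundant.
Drop T5: Riverside, Midtown uncovered — not redundant.
Drop T7: the rest still cover every district — redundant.
2 redundant: T2, T7.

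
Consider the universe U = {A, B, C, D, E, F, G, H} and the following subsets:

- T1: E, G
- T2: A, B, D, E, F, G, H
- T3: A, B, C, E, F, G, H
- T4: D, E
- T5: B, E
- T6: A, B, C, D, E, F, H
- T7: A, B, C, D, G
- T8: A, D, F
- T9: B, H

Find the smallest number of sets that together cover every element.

2

T1, T6 together cover {A, B, C, D, E, F, G, H} — every element.
No single set contains all 8 elements, so 2 is optimal.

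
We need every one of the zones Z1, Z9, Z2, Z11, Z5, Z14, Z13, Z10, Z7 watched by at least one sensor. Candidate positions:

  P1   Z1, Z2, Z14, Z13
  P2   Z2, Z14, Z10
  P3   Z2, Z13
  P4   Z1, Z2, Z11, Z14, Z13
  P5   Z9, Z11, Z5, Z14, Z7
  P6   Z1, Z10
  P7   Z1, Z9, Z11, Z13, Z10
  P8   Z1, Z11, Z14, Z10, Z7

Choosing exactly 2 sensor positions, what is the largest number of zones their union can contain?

Choosing P1, P5 covers {Z1, Z9, Z2, Z11, Z5, Z14, Z13, Z7} — 8 zones.
No choice of 2 sensor positions does better; here Z10 is left uncovered.

8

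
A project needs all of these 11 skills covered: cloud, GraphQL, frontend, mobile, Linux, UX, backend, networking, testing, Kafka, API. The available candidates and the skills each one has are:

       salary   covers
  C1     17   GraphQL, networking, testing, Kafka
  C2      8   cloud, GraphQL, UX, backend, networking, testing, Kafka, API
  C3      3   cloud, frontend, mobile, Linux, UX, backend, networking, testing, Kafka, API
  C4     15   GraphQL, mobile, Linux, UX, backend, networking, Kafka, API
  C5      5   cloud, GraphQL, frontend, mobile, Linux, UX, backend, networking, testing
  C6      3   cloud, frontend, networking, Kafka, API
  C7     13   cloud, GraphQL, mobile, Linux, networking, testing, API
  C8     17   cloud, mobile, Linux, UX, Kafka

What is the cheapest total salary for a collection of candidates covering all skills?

8

C3, C5 cover every skill at salary 3 + 5 = 8.
Any cover uses at least 2 candidates; among all covering selections none totals below 8.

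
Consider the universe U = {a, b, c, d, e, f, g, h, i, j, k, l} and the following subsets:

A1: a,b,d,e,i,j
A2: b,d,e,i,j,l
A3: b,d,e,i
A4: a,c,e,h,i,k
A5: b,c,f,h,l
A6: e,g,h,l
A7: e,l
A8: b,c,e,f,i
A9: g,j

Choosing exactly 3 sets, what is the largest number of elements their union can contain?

11

Choosing A1, A4, A5 covers {a, b, c, d, e, f, h, i, j, k, l} — 11 elements.
No choice of 3 sets does better; here g is left uncovered.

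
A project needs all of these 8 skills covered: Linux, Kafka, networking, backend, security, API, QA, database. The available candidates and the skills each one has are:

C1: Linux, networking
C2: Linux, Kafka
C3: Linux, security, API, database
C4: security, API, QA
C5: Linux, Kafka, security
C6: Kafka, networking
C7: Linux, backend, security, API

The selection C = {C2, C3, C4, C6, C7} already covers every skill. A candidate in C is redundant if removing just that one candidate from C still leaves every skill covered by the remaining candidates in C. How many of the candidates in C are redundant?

Drop C2: the rest still cover every skill — redundant.
Drop C3: database uncovered — not redundant.
Drop C4: QA uncovered — not redundant.
Drop C6: networking uncovered — not redundant.
Drop C7: backend uncovered — not redundant.
1 redundant: C2.

1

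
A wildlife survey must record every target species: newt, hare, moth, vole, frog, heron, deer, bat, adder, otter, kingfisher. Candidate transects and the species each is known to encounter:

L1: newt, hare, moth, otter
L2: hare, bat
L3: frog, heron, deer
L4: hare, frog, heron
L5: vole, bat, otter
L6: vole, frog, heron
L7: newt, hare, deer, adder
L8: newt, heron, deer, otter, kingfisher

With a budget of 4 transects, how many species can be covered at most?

10

Choosing L1, L2, L6, L7 covers {newt, hare, moth, vole, frog, heron, deer, bat, adder, otter} — 10 species.
No choice of 4 transects does better; here kingfisher is left uncovered.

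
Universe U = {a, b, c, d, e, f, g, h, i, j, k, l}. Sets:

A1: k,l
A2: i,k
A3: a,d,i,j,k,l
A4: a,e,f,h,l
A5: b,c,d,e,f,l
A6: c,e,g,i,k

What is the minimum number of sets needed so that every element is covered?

4

A3, A4, A5, A6 together cover {a, b, c, d, e, f, g, h, i, j, k, l} — every element.
No 3 of the 6 sets cover everything (all 20 triples fall short), so 4 is minimum.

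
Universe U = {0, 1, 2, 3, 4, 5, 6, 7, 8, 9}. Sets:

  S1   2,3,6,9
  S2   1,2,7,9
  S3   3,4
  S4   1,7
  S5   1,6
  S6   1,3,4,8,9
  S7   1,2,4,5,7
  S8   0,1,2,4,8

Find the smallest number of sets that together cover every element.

S1, S7, S8 together cover {0, 1, 2, 3, 4, 5, 6, 7, 8, 9} — every element.
No 2 of the 8 sets cover everything (all 28 pairs fall short), so 3 is minimum.

3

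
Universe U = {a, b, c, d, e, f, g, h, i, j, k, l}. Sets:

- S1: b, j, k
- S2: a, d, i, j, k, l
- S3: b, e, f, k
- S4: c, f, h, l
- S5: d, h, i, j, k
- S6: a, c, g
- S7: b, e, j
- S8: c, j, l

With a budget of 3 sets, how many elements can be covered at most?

11

Choosing S2, S3, S4 covers {a, b, c, d, e, f, h, i, j, k, l} — 11 elements.
No choice of 3 sets does better; here g is left uncovered.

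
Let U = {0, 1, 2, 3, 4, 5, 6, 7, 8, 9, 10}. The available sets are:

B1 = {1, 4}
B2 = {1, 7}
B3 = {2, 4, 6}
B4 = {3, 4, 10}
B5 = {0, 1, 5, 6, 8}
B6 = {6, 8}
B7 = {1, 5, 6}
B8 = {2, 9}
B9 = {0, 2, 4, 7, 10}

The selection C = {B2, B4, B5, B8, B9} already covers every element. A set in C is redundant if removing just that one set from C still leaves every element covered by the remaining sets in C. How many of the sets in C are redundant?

Drop B2: the rest still cover every element — redundant.
Drop B4: 3 uncovered — not redundant.
Drop B5: 5, 6, 8 uncovered — not redundant.
Drop B8: 9 uncovered — not redundant.
Drop B9: the rest still cover every element — redundant.
2 redundant: B2, B9.

2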